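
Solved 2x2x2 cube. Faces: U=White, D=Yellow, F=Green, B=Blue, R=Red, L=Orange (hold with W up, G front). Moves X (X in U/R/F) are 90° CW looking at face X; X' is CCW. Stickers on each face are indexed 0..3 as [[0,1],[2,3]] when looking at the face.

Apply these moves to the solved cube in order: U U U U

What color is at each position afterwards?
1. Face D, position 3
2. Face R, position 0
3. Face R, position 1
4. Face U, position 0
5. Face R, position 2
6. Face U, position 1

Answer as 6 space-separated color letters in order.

Answer: Y R R W R W

Derivation:
After move 1 (U): U=WWWW F=RRGG R=BBRR B=OOBB L=GGOO
After move 2 (U): U=WWWW F=BBGG R=OORR B=GGBB L=RROO
After move 3 (U): U=WWWW F=OOGG R=GGRR B=RRBB L=BBOO
After move 4 (U): U=WWWW F=GGGG R=RRRR B=BBBB L=OOOO
Query 1: D[3] = Y
Query 2: R[0] = R
Query 3: R[1] = R
Query 4: U[0] = W
Query 5: R[2] = R
Query 6: U[1] = W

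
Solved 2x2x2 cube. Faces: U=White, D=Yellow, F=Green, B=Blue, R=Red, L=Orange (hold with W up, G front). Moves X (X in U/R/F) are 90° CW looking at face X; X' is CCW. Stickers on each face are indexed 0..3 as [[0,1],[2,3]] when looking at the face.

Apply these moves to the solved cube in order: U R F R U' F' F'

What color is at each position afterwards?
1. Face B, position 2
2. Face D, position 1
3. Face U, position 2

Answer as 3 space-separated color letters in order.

After move 1 (U): U=WWWW F=RRGG R=BBRR B=OOBB L=GGOO
After move 2 (R): R=RBRB U=WRWG F=RYGY D=YBYO B=WOWB
After move 3 (F): F=GRYY U=WROG R=WBGB D=RRYO L=GYOB
After move 4 (R): R=GWBB U=WROY F=GRYO D=RWYW B=GORB
After move 5 (U'): U=RYWO F=GYYO R=GRBB B=GWRB L=GOOB
After move 6 (F'): F=YOGY U=RYGB R=WRRB D=OBYW L=GOOW
After move 7 (F'): F=OYYG U=RYWR R=BROB D=OWYW L=GBOG
Query 1: B[2] = R
Query 2: D[1] = W
Query 3: U[2] = W

Answer: R W W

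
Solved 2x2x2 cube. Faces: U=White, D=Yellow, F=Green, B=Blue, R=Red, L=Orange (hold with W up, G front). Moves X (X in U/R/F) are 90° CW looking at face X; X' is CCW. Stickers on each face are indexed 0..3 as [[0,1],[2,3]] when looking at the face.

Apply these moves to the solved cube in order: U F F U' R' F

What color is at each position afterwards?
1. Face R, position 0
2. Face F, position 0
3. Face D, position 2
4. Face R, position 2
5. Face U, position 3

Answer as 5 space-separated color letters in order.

After move 1 (U): U=WWWW F=RRGG R=BBRR B=OOBB L=GGOO
After move 2 (F): F=GRGR U=WWOG R=WBWR D=RBYY L=GYOY
After move 3 (F): F=GGRR U=WWYY R=OBGR D=WWYY L=GROB
After move 4 (U'): U=WYWY F=GRRR R=GGGR B=OBBB L=OOOB
After move 5 (R'): R=GRGG U=WBWO F=GYRY D=WRYR B=YBWB
After move 6 (F): F=RGYY U=WBBO R=WROG D=GGYR L=OWOR
Query 1: R[0] = W
Query 2: F[0] = R
Query 3: D[2] = Y
Query 4: R[2] = O
Query 5: U[3] = O

Answer: W R Y O O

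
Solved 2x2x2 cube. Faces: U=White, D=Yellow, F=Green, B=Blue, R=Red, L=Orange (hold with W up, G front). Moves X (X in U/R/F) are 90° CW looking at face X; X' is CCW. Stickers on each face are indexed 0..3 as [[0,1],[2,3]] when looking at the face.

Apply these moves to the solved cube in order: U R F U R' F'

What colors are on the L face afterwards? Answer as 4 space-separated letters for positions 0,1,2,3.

After move 1 (U): U=WWWW F=RRGG R=BBRR B=OOBB L=GGOO
After move 2 (R): R=RBRB U=WRWG F=RYGY D=YBYO B=WOWB
After move 3 (F): F=GRYY U=WROG R=WBGB D=RRYO L=GYOB
After move 4 (U): U=OWGR F=WBYY R=WOGB B=GYWB L=GROB
After move 5 (R'): R=OBWG U=OWGG F=WWYR D=RBYY B=OYRB
After move 6 (F'): F=WRWY U=OWOW R=BBRG D=RBYY L=GGOG
Query: L face = GGOG

Answer: G G O G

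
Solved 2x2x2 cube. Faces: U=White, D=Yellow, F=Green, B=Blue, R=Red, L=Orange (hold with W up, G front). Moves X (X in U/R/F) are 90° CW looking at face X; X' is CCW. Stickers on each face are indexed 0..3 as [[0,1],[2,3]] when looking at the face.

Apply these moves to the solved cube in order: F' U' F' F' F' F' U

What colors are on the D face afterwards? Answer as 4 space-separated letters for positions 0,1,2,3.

After move 1 (F'): F=GGGG U=WWRR R=YRYR D=OOYY L=OWOW
After move 2 (U'): U=WRWR F=OWGG R=GGYR B=YRBB L=BBOW
After move 3 (F'): F=WGOG U=WRGY R=OGOR D=BWYY L=BROW
After move 4 (F'): F=GGWO U=WROO R=WGBR D=RWYY L=BYOG
After move 5 (F'): F=GOGW U=WRWB R=WGRR D=YGYY L=BOOO
After move 6 (F'): F=OWGG U=WRWR R=GGYR D=OOYY L=BBOW
After move 7 (U): U=WWRR F=GGGG R=YRYR B=BBBB L=OWOW
Query: D face = OOYY

Answer: O O Y Y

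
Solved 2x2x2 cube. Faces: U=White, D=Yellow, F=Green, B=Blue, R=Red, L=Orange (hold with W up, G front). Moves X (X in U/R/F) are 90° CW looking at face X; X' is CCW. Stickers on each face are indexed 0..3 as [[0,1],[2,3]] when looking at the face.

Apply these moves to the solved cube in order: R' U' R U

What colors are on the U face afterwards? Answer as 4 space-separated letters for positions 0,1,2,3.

After move 1 (R'): R=RRRR U=WBWB F=GWGW D=YGYG B=YBYB
After move 2 (U'): U=BBWW F=OOGW R=GWRR B=RRYB L=YBOO
After move 3 (R): R=RGRW U=BOWW F=OGGG D=YYYR B=WRBB
After move 4 (U): U=WBWO F=RGGG R=WRRW B=YBBB L=OGOO
Query: U face = WBWO

Answer: W B W O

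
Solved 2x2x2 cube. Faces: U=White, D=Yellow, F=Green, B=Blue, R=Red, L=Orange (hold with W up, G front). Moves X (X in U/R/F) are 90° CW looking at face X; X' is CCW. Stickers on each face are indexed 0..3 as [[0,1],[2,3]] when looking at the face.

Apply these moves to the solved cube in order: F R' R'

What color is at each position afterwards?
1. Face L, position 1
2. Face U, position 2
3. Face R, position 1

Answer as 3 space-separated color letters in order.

Answer: Y O W

Derivation:
After move 1 (F): F=GGGG U=WWOO R=WRWR D=RRYY L=OYOY
After move 2 (R'): R=RRWW U=WBOB F=GWGO D=RGYG B=YBRB
After move 3 (R'): R=RWRW U=WROY F=GBGB D=RWYO B=GBGB
Query 1: L[1] = Y
Query 2: U[2] = O
Query 3: R[1] = W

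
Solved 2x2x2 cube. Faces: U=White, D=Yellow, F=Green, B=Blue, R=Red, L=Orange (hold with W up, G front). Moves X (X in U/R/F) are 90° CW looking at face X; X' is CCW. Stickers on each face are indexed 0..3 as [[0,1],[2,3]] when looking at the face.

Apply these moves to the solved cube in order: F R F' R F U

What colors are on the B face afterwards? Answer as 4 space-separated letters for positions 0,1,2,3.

Answer: O Y G B

Derivation:
After move 1 (F): F=GGGG U=WWOO R=WRWR D=RRYY L=OYOY
After move 2 (R): R=WWRR U=WGOG F=GRGY D=RBYB B=OBWB
After move 3 (F'): F=RYGG U=WGWR R=BWRR D=YYYB L=OGOO
After move 4 (R): R=RBRW U=WYWG F=RYGB D=YWYO B=RBGB
After move 5 (F): F=GRBY U=WYOG R=WBGW D=RRYO L=OYOW
After move 6 (U): U=OWGY F=WBBY R=RBGW B=OYGB L=GROW
Query: B face = OYGB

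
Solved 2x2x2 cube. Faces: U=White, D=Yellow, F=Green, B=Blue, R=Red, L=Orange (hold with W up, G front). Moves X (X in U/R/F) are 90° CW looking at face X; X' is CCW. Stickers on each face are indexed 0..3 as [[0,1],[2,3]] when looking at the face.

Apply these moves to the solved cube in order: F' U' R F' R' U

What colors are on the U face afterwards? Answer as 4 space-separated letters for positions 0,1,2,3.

Answer: Y W R R

Derivation:
After move 1 (F'): F=GGGG U=WWRR R=YRYR D=OOYY L=OWOW
After move 2 (U'): U=WRWR F=OWGG R=GGYR B=YRBB L=BBOW
After move 3 (R): R=YGRG U=WWWG F=OOGY D=OBYY B=RRRB
After move 4 (F'): F=OYOG U=WWYR R=BGOG D=BWYY L=BGOW
After move 5 (R'): R=GGBO U=WRYR F=OWOR D=BYYG B=YRWB
After move 6 (U): U=YWRR F=GGOR R=YRBO B=BGWB L=OWOW
Query: U face = YWRR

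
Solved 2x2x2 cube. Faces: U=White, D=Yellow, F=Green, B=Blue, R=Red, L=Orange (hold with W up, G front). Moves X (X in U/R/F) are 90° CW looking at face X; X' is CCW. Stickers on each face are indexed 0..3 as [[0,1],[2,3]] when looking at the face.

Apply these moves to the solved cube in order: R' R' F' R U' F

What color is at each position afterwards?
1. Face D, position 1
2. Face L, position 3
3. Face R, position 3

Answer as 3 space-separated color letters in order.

Answer: B G R

Derivation:
After move 1 (R'): R=RRRR U=WBWB F=GWGW D=YGYG B=YBYB
After move 2 (R'): R=RRRR U=WYWY F=GBGB D=YWYW B=GBGB
After move 3 (F'): F=BBGG U=WYRR R=WRYR D=OOYW L=OYOW
After move 4 (R): R=YWRR U=WBRG F=BOGW D=OGYG B=RBYB
After move 5 (U'): U=BGWR F=OYGW R=BORR B=YWYB L=RBOW
After move 6 (F): F=GOWY U=BGWB R=WORR D=RBYG L=ROOG
Query 1: D[1] = B
Query 2: L[3] = G
Query 3: R[3] = R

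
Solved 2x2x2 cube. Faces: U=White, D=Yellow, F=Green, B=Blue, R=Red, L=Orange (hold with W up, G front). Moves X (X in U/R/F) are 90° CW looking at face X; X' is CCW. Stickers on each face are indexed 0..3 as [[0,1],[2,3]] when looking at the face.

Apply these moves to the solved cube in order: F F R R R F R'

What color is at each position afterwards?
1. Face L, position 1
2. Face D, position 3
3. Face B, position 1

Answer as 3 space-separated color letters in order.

Answer: W W B

Derivation:
After move 1 (F): F=GGGG U=WWOO R=WRWR D=RRYY L=OYOY
After move 2 (F): F=GGGG U=WWYY R=OROR D=WWYY L=OROR
After move 3 (R): R=OORR U=WGYG F=GWGY D=WBYB B=YBWB
After move 4 (R): R=RORO U=WWYY F=GBGB D=WWYY B=GBGB
After move 5 (R): R=RROO U=WBYB F=GWGY D=WGYG B=YBWB
After move 6 (F): F=GGYW U=WBRR R=YRBO D=ORYG L=OWOG
After move 7 (R'): R=ROYB U=WWRY F=GBYR D=OGYW B=GBRB
Query 1: L[1] = W
Query 2: D[3] = W
Query 3: B[1] = B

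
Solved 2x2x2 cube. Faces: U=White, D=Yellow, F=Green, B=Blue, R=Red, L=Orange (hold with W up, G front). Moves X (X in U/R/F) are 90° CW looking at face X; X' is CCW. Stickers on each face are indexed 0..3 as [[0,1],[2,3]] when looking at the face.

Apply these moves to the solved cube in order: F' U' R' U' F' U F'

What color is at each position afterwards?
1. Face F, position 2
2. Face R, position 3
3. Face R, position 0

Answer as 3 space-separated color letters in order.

Answer: W Y W

Derivation:
After move 1 (F'): F=GGGG U=WWRR R=YRYR D=OOYY L=OWOW
After move 2 (U'): U=WRWR F=OWGG R=GGYR B=YRBB L=BBOW
After move 3 (R'): R=GRGY U=WBWY F=ORGR D=OWYG B=YROB
After move 4 (U'): U=BYWW F=BBGR R=ORGY B=GROB L=YROW
After move 5 (F'): F=BRBG U=BYOG R=WROY D=RWYG L=YWOW
After move 6 (U): U=OBGY F=WRBG R=GROY B=YWOB L=BROW
After move 7 (F'): F=RGWB U=OBGO R=WRRY D=RWYG L=BYOG
Query 1: F[2] = W
Query 2: R[3] = Y
Query 3: R[0] = W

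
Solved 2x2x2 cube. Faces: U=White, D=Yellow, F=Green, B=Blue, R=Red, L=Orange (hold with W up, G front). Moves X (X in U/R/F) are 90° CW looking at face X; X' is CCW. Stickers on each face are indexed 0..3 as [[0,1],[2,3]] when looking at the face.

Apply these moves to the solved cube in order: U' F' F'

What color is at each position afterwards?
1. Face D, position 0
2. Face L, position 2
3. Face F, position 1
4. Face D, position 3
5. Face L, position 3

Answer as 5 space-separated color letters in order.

After move 1 (U'): U=WWWW F=OOGG R=GGRR B=RRBB L=BBOO
After move 2 (F'): F=OGOG U=WWGR R=YGYR D=BOYY L=BWOW
After move 3 (F'): F=GGOO U=WWYY R=OGBR D=WWYY L=BROG
Query 1: D[0] = W
Query 2: L[2] = O
Query 3: F[1] = G
Query 4: D[3] = Y
Query 5: L[3] = G

Answer: W O G Y G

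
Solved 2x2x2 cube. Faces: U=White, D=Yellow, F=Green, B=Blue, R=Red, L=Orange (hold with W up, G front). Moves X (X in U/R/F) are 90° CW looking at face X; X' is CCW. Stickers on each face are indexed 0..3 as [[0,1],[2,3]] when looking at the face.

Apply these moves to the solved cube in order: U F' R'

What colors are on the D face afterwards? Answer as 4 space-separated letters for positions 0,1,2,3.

After move 1 (U): U=WWWW F=RRGG R=BBRR B=OOBB L=GGOO
After move 2 (F'): F=RGRG U=WWBR R=YBYR D=GOYY L=GWOW
After move 3 (R'): R=BRYY U=WBBO F=RWRR D=GGYG B=YOOB
Query: D face = GGYG

Answer: G G Y G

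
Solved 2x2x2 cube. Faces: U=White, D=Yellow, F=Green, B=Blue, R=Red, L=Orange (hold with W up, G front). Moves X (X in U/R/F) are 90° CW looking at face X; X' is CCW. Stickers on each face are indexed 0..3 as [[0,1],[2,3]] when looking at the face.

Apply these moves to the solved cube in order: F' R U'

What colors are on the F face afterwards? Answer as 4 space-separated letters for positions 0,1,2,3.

Answer: O W G Y

Derivation:
After move 1 (F'): F=GGGG U=WWRR R=YRYR D=OOYY L=OWOW
After move 2 (R): R=YYRR U=WGRG F=GOGY D=OBYB B=RBWB
After move 3 (U'): U=GGWR F=OWGY R=GORR B=YYWB L=RBOW
Query: F face = OWGY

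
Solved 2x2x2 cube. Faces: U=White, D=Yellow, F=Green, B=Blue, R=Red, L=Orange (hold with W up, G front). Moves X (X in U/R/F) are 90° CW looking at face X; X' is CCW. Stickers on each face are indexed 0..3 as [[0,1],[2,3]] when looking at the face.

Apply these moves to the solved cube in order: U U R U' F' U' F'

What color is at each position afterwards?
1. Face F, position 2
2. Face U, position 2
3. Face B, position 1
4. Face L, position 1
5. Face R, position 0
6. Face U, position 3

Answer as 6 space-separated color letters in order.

After move 1 (U): U=WWWW F=RRGG R=BBRR B=OOBB L=GGOO
After move 2 (U): U=WWWW F=BBGG R=OORR B=GGBB L=RROO
After move 3 (R): R=RORO U=WBWG F=BYGY D=YBYG B=WGWB
After move 4 (U'): U=BGWW F=RRGY R=BYRO B=ROWB L=WGOO
After move 5 (F'): F=RYRG U=BGBR R=BYYO D=GOYG L=WWOW
After move 6 (U'): U=GRBB F=WWRG R=RYYO B=BYWB L=ROOW
After move 7 (F'): F=WGWR U=GRRY R=OYGO D=OWYG L=RBOB
Query 1: F[2] = W
Query 2: U[2] = R
Query 3: B[1] = Y
Query 4: L[1] = B
Query 5: R[0] = O
Query 6: U[3] = Y

Answer: W R Y B O Y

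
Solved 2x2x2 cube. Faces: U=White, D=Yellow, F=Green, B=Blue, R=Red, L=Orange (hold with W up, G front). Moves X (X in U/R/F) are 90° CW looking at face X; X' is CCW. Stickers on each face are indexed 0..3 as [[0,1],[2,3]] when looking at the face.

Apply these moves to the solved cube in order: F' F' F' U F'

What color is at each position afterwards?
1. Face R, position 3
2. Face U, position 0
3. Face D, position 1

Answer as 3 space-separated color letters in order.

Answer: R O Y

Derivation:
After move 1 (F'): F=GGGG U=WWRR R=YRYR D=OOYY L=OWOW
After move 2 (F'): F=GGGG U=WWYY R=OROR D=WWYY L=OROR
After move 3 (F'): F=GGGG U=WWOO R=WRWR D=RRYY L=OYOY
After move 4 (U): U=OWOW F=WRGG R=BBWR B=OYBB L=GGOY
After move 5 (F'): F=RGWG U=OWBW R=RBRR D=GYYY L=GWOO
Query 1: R[3] = R
Query 2: U[0] = O
Query 3: D[1] = Y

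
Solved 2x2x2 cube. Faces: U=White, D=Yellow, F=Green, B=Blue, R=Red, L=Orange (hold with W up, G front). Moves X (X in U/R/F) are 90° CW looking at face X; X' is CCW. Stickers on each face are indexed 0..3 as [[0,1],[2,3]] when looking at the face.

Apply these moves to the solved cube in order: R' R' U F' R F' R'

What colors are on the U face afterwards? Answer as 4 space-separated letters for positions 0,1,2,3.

After move 1 (R'): R=RRRR U=WBWB F=GWGW D=YGYG B=YBYB
After move 2 (R'): R=RRRR U=WYWY F=GBGB D=YWYW B=GBGB
After move 3 (U): U=WWYY F=RRGB R=GBRR B=OOGB L=GBOO
After move 4 (F'): F=RBRG U=WWGR R=WBYR D=BOYW L=GYOY
After move 5 (R): R=YWRB U=WBGG F=RORW D=BGYO B=ROWB
After move 6 (F'): F=OWRR U=WBYR R=GWBB D=YYYO L=GGOG
After move 7 (R'): R=WBGB U=WWYR F=OBRR D=YWYR B=OOYB
Query: U face = WWYR

Answer: W W Y R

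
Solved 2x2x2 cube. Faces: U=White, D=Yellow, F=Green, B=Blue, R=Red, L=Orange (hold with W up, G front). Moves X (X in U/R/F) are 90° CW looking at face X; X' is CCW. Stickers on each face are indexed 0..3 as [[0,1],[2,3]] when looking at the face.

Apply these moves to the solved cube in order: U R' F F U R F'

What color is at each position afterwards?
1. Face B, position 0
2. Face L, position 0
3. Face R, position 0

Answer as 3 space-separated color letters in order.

Answer: B W Y

Derivation:
After move 1 (U): U=WWWW F=RRGG R=BBRR B=OOBB L=GGOO
After move 2 (R'): R=BRBR U=WBWO F=RWGW D=YRYG B=YOYB
After move 3 (F): F=GRWW U=WBOG R=WROR D=BBYG L=GYOR
After move 4 (F): F=WGWR U=WBRY R=ORGR D=OWYG L=GBOB
After move 5 (U): U=RWYB F=ORWR R=YOGR B=GBYB L=WGOB
After move 6 (R): R=GYRO U=RRYR F=OWWG D=OYYG B=BBWB
After move 7 (F'): F=WGOW U=RRGR R=YYOO D=GBYG L=WROY
Query 1: B[0] = B
Query 2: L[0] = W
Query 3: R[0] = Y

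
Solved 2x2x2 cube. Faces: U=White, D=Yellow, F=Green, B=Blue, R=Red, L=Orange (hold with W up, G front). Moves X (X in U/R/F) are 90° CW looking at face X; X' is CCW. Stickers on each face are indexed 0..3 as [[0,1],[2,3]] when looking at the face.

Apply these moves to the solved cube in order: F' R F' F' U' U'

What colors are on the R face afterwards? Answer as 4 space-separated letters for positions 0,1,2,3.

Answer: O R W R

Derivation:
After move 1 (F'): F=GGGG U=WWRR R=YRYR D=OOYY L=OWOW
After move 2 (R): R=YYRR U=WGRG F=GOGY D=OBYB B=RBWB
After move 3 (F'): F=OYGG U=WGYR R=BYOR D=WWYB L=OGOR
After move 4 (F'): F=YGOG U=WGBO R=WYWR D=GRYB L=OROY
After move 5 (U'): U=GOWB F=OROG R=YGWR B=WYWB L=RBOY
After move 6 (U'): U=OBGW F=RBOG R=ORWR B=YGWB L=WYOY
Query: R face = ORWR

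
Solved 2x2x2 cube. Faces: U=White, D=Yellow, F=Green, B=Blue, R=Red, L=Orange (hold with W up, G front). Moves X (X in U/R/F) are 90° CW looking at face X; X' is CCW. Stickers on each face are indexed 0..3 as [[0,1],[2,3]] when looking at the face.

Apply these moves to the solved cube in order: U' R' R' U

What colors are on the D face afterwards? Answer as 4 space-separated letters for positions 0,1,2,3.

Answer: Y W Y W

Derivation:
After move 1 (U'): U=WWWW F=OOGG R=GGRR B=RRBB L=BBOO
After move 2 (R'): R=GRGR U=WBWR F=OWGW D=YOYG B=YRYB
After move 3 (R'): R=RRGG U=WYWY F=OBGR D=YWYW B=GROB
After move 4 (U): U=WWYY F=RRGR R=GRGG B=BBOB L=OBOO
Query: D face = YWYW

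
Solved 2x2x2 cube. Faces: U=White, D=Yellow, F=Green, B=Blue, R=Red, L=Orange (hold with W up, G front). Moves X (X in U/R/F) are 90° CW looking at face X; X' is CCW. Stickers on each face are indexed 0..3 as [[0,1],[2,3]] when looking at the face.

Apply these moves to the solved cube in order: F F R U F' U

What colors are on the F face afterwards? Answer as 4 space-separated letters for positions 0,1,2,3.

After move 1 (F): F=GGGG U=WWOO R=WRWR D=RRYY L=OYOY
After move 2 (F): F=GGGG U=WWYY R=OROR D=WWYY L=OROR
After move 3 (R): R=OORR U=WGYG F=GWGY D=WBYB B=YBWB
After move 4 (U): U=YWGG F=OOGY R=YBRR B=ORWB L=GWOR
After move 5 (F'): F=OYOG U=YWYR R=BBWR D=WRYB L=GGOG
After move 6 (U): U=YYRW F=BBOG R=ORWR B=GGWB L=OYOG
Query: F face = BBOG

Answer: B B O G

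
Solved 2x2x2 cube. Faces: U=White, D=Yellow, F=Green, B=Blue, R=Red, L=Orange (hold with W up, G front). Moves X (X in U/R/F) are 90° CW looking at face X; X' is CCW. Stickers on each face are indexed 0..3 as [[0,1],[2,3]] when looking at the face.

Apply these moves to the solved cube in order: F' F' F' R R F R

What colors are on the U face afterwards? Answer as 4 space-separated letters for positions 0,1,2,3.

After move 1 (F'): F=GGGG U=WWRR R=YRYR D=OOYY L=OWOW
After move 2 (F'): F=GGGG U=WWYY R=OROR D=WWYY L=OROR
After move 3 (F'): F=GGGG U=WWOO R=WRWR D=RRYY L=OYOY
After move 4 (R): R=WWRR U=WGOG F=GRGY D=RBYB B=OBWB
After move 5 (R): R=RWRW U=WROY F=GBGB D=RWYO B=GBGB
After move 6 (F): F=GGBB U=WRYY R=OWYW D=RRYO L=OROW
After move 7 (R): R=YOWW U=WGYB F=GRBO D=RGYG B=YBRB
Query: U face = WGYB

Answer: W G Y B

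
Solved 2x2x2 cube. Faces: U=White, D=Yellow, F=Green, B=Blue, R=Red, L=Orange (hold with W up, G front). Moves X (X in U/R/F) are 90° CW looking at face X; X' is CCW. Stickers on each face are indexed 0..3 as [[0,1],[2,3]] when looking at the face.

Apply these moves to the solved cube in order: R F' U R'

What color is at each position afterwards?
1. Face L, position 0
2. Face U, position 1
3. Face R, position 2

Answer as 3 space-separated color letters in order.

After move 1 (R): R=RRRR U=WGWG F=GYGY D=YBYB B=WBWB
After move 2 (F'): F=YYGG U=WGRR R=BRYR D=OOYB L=OGOW
After move 3 (U): U=RWRG F=BRGG R=WBYR B=OGWB L=YYOW
After move 4 (R'): R=BRWY U=RWRO F=BWGG D=ORYG B=BGOB
Query 1: L[0] = Y
Query 2: U[1] = W
Query 3: R[2] = W

Answer: Y W W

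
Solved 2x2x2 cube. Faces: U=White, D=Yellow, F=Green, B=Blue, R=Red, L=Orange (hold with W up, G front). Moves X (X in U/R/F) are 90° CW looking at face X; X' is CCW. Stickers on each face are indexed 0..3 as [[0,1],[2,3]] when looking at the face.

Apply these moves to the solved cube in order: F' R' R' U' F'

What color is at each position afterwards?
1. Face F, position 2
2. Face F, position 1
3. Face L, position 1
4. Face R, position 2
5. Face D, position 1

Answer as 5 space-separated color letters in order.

After move 1 (F'): F=GGGG U=WWRR R=YRYR D=OOYY L=OWOW
After move 2 (R'): R=RRYY U=WBRB F=GWGR D=OGYG B=YBOB
After move 3 (R'): R=RYRY U=WORY F=GBGB D=OWYR B=GBGB
After move 4 (U'): U=OYWR F=OWGB R=GBRY B=RYGB L=GBOW
After move 5 (F'): F=WBOG U=OYGR R=WBOY D=BWYR L=GROW
Query 1: F[2] = O
Query 2: F[1] = B
Query 3: L[1] = R
Query 4: R[2] = O
Query 5: D[1] = W

Answer: O B R O W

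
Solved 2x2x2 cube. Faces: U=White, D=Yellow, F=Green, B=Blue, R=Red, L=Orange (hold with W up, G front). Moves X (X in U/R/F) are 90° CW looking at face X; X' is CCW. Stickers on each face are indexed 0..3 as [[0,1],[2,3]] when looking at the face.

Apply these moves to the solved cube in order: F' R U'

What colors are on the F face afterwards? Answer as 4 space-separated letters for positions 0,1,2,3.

Answer: O W G Y

Derivation:
After move 1 (F'): F=GGGG U=WWRR R=YRYR D=OOYY L=OWOW
After move 2 (R): R=YYRR U=WGRG F=GOGY D=OBYB B=RBWB
After move 3 (U'): U=GGWR F=OWGY R=GORR B=YYWB L=RBOW
Query: F face = OWGY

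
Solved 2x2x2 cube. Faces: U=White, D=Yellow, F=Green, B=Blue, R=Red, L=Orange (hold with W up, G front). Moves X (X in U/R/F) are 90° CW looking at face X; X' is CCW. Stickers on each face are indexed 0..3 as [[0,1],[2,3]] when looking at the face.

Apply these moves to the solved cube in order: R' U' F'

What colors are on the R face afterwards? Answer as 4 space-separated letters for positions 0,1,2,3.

Answer: G W Y R

Derivation:
After move 1 (R'): R=RRRR U=WBWB F=GWGW D=YGYG B=YBYB
After move 2 (U'): U=BBWW F=OOGW R=GWRR B=RRYB L=YBOO
After move 3 (F'): F=OWOG U=BBGR R=GWYR D=BOYG L=YWOW
Query: R face = GWYR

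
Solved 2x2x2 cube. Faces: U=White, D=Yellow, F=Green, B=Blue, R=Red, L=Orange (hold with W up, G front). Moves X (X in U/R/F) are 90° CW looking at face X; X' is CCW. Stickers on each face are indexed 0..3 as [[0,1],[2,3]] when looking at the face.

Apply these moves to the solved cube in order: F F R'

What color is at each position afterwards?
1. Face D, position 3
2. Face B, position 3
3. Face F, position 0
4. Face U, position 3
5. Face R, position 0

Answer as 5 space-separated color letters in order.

Answer: G B G B R

Derivation:
After move 1 (F): F=GGGG U=WWOO R=WRWR D=RRYY L=OYOY
After move 2 (F): F=GGGG U=WWYY R=OROR D=WWYY L=OROR
After move 3 (R'): R=RROO U=WBYB F=GWGY D=WGYG B=YBWB
Query 1: D[3] = G
Query 2: B[3] = B
Query 3: F[0] = G
Query 4: U[3] = B
Query 5: R[0] = R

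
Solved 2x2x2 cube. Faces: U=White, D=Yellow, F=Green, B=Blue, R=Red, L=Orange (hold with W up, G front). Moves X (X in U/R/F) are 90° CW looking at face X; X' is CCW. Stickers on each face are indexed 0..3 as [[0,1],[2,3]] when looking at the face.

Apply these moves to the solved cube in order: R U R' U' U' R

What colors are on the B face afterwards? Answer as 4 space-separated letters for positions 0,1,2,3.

After move 1 (R): R=RRRR U=WGWG F=GYGY D=YBYB B=WBWB
After move 2 (U): U=WWGG F=RRGY R=WBRR B=OOWB L=GYOO
After move 3 (R'): R=BRWR U=WWGO F=RWGG D=YRYY B=BOBB
After move 4 (U'): U=WOWG F=GYGG R=RWWR B=BRBB L=BOOO
After move 5 (U'): U=OGWW F=BOGG R=GYWR B=RWBB L=BROO
After move 6 (R): R=WGRY U=OOWG F=BRGY D=YBYR B=WWGB
Query: B face = WWGB

Answer: W W G B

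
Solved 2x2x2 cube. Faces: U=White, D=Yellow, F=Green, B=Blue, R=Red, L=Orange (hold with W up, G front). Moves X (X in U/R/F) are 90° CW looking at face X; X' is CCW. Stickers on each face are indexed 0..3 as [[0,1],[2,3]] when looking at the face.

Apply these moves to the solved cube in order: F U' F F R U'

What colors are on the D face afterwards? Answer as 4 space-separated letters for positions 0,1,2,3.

After move 1 (F): F=GGGG U=WWOO R=WRWR D=RRYY L=OYOY
After move 2 (U'): U=WOWO F=OYGG R=GGWR B=WRBB L=BBOY
After move 3 (F): F=GOGY U=WOYB R=WGOR D=WGYY L=BROR
After move 4 (F): F=GGYO U=WORR R=YGBR D=OWYY L=BWOG
After move 5 (R): R=BYRG U=WGRO F=GWYY D=OBYW B=RROB
After move 6 (U'): U=GOWR F=BWYY R=GWRG B=BYOB L=RROG
Query: D face = OBYW

Answer: O B Y W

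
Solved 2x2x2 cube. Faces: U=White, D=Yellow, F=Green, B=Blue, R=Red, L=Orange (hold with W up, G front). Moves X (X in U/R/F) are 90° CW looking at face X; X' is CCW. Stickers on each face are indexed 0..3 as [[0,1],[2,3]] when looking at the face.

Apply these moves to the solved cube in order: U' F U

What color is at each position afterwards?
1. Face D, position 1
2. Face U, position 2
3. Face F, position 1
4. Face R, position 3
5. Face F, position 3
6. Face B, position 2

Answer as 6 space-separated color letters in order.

After move 1 (U'): U=WWWW F=OOGG R=GGRR B=RRBB L=BBOO
After move 2 (F): F=GOGO U=WWOB R=WGWR D=RGYY L=BYOY
After move 3 (U): U=OWBW F=WGGO R=RRWR B=BYBB L=GOOY
Query 1: D[1] = G
Query 2: U[2] = B
Query 3: F[1] = G
Query 4: R[3] = R
Query 5: F[3] = O
Query 6: B[2] = B

Answer: G B G R O B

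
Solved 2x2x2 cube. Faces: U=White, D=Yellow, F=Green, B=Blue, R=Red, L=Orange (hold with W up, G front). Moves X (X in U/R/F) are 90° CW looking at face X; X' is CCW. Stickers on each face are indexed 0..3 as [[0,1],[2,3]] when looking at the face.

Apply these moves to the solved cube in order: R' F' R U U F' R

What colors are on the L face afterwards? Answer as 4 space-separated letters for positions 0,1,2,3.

After move 1 (R'): R=RRRR U=WBWB F=GWGW D=YGYG B=YBYB
After move 2 (F'): F=WWGG U=WBRR R=GRYR D=OOYG L=OBOW
After move 3 (R): R=YGRR U=WWRG F=WOGG D=OYYY B=RBBB
After move 4 (U): U=RWGW F=YGGG R=RBRR B=OBBB L=WOOW
After move 5 (U): U=GRWW F=RBGG R=OBRR B=WOBB L=YGOW
After move 6 (F'): F=BGRG U=GROR R=YBOR D=GWYY L=YWOW
After move 7 (R): R=OYRB U=GGOG F=BWRY D=GBYW B=RORB
Query: L face = YWOW

Answer: Y W O W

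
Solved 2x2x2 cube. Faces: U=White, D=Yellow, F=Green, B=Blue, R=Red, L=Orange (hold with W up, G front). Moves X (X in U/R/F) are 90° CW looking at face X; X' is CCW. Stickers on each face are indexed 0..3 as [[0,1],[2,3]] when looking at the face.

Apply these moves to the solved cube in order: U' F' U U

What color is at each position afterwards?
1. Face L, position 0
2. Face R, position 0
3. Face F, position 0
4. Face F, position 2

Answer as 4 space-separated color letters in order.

Answer: Y B R O

Derivation:
After move 1 (U'): U=WWWW F=OOGG R=GGRR B=RRBB L=BBOO
After move 2 (F'): F=OGOG U=WWGR R=YGYR D=BOYY L=BWOW
After move 3 (U): U=GWRW F=YGOG R=RRYR B=BWBB L=OGOW
After move 4 (U): U=RGWW F=RROG R=BWYR B=OGBB L=YGOW
Query 1: L[0] = Y
Query 2: R[0] = B
Query 3: F[0] = R
Query 4: F[2] = O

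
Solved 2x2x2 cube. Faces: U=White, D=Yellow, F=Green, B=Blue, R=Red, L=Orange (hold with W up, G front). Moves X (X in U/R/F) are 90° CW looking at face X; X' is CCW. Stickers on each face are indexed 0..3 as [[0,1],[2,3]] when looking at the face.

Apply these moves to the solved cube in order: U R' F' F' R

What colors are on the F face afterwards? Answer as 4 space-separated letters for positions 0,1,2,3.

Answer: W W W G

Derivation:
After move 1 (U): U=WWWW F=RRGG R=BBRR B=OOBB L=GGOO
After move 2 (R'): R=BRBR U=WBWO F=RWGW D=YRYG B=YOYB
After move 3 (F'): F=WWRG U=WBBB R=RRYR D=GOYG L=GOOW
After move 4 (F'): F=WGWR U=WBRY R=ORGR D=OWYG L=GBOB
After move 5 (R): R=GORR U=WGRR F=WWWG D=OYYY B=YOBB
Query: F face = WWWG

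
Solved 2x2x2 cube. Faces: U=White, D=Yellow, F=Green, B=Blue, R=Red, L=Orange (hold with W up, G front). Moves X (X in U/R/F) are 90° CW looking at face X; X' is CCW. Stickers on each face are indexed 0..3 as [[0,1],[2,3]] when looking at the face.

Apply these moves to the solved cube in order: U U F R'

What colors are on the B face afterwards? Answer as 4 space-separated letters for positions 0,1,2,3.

After move 1 (U): U=WWWW F=RRGG R=BBRR B=OOBB L=GGOO
After move 2 (U): U=WWWW F=BBGG R=OORR B=GGBB L=RROO
After move 3 (F): F=GBGB U=WWOR R=WOWR D=ROYY L=RYOY
After move 4 (R'): R=ORWW U=WBOG F=GWGR D=RBYB B=YGOB
Query: B face = YGOB

Answer: Y G O B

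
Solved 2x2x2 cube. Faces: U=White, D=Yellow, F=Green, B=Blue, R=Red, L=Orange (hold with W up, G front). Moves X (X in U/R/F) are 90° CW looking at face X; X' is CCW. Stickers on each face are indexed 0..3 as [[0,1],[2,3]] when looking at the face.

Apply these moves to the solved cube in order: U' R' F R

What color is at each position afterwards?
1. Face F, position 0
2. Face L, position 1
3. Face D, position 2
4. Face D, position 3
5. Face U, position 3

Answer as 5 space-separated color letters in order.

Answer: G Y Y Y W

Derivation:
After move 1 (U'): U=WWWW F=OOGG R=GGRR B=RRBB L=BBOO
After move 2 (R'): R=GRGR U=WBWR F=OWGW D=YOYG B=YRYB
After move 3 (F): F=GOWW U=WBOB R=WRRR D=GGYG L=BYOO
After move 4 (R): R=RWRR U=WOOW F=GGWG D=GYYY B=BRBB
Query 1: F[0] = G
Query 2: L[1] = Y
Query 3: D[2] = Y
Query 4: D[3] = Y
Query 5: U[3] = W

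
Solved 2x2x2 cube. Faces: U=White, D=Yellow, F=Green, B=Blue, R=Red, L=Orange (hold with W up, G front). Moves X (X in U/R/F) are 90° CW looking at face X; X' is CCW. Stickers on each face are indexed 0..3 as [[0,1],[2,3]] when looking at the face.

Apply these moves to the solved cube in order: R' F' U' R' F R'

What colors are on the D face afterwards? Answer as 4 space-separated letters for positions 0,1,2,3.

Answer: W O Y R

Derivation:
After move 1 (R'): R=RRRR U=WBWB F=GWGW D=YGYG B=YBYB
After move 2 (F'): F=WWGG U=WBRR R=GRYR D=OOYG L=OBOW
After move 3 (U'): U=BRWR F=OBGG R=WWYR B=GRYB L=YBOW
After move 4 (R'): R=WRWY U=BYWG F=ORGR D=OBYG B=GROB
After move 5 (F): F=GORR U=BYWB R=WRGY D=WWYG L=YOOB
After move 6 (R'): R=RYWG U=BOWG F=GYRB D=WOYR B=GRWB
Query: D face = WOYR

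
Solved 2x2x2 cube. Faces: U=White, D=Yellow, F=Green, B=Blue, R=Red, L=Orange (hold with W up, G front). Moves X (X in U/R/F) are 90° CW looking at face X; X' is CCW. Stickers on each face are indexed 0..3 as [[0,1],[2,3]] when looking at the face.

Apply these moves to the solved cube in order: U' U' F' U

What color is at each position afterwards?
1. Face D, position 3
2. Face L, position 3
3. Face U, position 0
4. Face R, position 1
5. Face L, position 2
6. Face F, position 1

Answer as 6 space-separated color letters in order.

After move 1 (U'): U=WWWW F=OOGG R=GGRR B=RRBB L=BBOO
After move 2 (U'): U=WWWW F=BBGG R=OORR B=GGBB L=RROO
After move 3 (F'): F=BGBG U=WWOR R=YOYR D=ROYY L=RWOW
After move 4 (U): U=OWRW F=YOBG R=GGYR B=RWBB L=BGOW
Query 1: D[3] = Y
Query 2: L[3] = W
Query 3: U[0] = O
Query 4: R[1] = G
Query 5: L[2] = O
Query 6: F[1] = O

Answer: Y W O G O O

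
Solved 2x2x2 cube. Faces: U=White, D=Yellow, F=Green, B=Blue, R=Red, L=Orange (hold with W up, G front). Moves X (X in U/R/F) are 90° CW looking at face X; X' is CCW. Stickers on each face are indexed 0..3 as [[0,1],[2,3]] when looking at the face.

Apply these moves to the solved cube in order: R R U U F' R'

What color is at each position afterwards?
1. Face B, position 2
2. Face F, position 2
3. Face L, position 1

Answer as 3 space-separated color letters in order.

After move 1 (R): R=RRRR U=WGWG F=GYGY D=YBYB B=WBWB
After move 2 (R): R=RRRR U=WYWY F=GBGB D=YWYW B=GBGB
After move 3 (U): U=WWYY F=RRGB R=GBRR B=OOGB L=GBOO
After move 4 (U): U=YWYW F=GBGB R=OORR B=GBGB L=RROO
After move 5 (F'): F=BBGG U=YWOR R=WOYR D=ROYW L=RWOY
After move 6 (R'): R=ORWY U=YGOG F=BWGR D=RBYG B=WBOB
Query 1: B[2] = O
Query 2: F[2] = G
Query 3: L[1] = W

Answer: O G W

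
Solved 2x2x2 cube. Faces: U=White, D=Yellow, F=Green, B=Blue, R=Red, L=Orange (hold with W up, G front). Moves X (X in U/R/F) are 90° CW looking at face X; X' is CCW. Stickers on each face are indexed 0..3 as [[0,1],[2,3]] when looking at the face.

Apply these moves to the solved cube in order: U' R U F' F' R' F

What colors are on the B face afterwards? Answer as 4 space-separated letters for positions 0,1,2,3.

After move 1 (U'): U=WWWW F=OOGG R=GGRR B=RRBB L=BBOO
After move 2 (R): R=RGRG U=WOWG F=OYGY D=YBYR B=WRWB
After move 3 (U): U=WWGO F=RGGY R=WRRG B=BBWB L=OYOO
After move 4 (F'): F=GYRG U=WWWR R=BRYG D=YOYR L=OOOG
After move 5 (F'): F=YGGR U=WWBY R=ORYG D=OGYR L=OROW
After move 6 (R'): R=RGOY U=WWBB F=YWGY D=OGYR B=RBGB
After move 7 (F): F=GYYW U=WWWR R=BGBY D=ORYR L=OOOG
Query: B face = RBGB

Answer: R B G B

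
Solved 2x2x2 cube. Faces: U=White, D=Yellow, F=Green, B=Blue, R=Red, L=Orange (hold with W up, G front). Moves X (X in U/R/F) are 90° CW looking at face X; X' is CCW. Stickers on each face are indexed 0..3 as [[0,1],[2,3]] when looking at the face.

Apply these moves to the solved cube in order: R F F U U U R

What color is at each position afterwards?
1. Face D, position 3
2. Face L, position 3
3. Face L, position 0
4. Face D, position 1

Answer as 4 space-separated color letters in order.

After move 1 (R): R=RRRR U=WGWG F=GYGY D=YBYB B=WBWB
After move 2 (F): F=GGYY U=WGOO R=WRGR D=RRYB L=OYOB
After move 3 (F): F=YGYG U=WGBY R=OROR D=GWYB L=OROR
After move 4 (U): U=BWYG F=ORYG R=WBOR B=ORWB L=YGOR
After move 5 (U): U=YBGW F=WBYG R=OROR B=YGWB L=OROR
After move 6 (U): U=GYWB F=ORYG R=YGOR B=ORWB L=WBOR
After move 7 (R): R=OYRG U=GRWG F=OWYB D=GWYO B=BRYB
Query 1: D[3] = O
Query 2: L[3] = R
Query 3: L[0] = W
Query 4: D[1] = W

Answer: O R W W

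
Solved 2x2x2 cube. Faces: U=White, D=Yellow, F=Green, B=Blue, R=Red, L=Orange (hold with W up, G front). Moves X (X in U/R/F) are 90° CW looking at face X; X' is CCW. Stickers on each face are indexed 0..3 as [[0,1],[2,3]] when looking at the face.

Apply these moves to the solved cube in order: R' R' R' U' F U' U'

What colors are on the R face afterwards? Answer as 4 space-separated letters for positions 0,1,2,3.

Answer: W Y W R

Derivation:
After move 1 (R'): R=RRRR U=WBWB F=GWGW D=YGYG B=YBYB
After move 2 (R'): R=RRRR U=WYWY F=GBGB D=YWYW B=GBGB
After move 3 (R'): R=RRRR U=WGWG F=GYGY D=YBYB B=WBWB
After move 4 (U'): U=GGWW F=OOGY R=GYRR B=RRWB L=WBOO
After move 5 (F): F=GOYO U=GGOB R=WYWR D=RGYB L=WYOB
After move 6 (U'): U=GBGO F=WYYO R=GOWR B=WYWB L=RROB
After move 7 (U'): U=BOGG F=RRYO R=WYWR B=GOWB L=WYOB
Query: R face = WYWR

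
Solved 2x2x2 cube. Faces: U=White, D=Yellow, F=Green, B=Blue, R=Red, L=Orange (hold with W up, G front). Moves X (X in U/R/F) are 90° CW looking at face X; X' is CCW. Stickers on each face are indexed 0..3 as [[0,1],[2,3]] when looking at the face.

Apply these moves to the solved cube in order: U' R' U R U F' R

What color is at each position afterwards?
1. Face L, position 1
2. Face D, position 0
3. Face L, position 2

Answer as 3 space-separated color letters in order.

Answer: R O O

Derivation:
After move 1 (U'): U=WWWW F=OOGG R=GGRR B=RRBB L=BBOO
After move 2 (R'): R=GRGR U=WBWR F=OWGW D=YOYG B=YRYB
After move 3 (U): U=WWRB F=GRGW R=YRGR B=BBYB L=OWOO
After move 4 (R): R=GYRR U=WRRW F=GOGG D=YYYB B=BBWB
After move 5 (U): U=RWWR F=GYGG R=BBRR B=OWWB L=GOOO
After move 6 (F'): F=YGGG U=RWBR R=YBYR D=OOYB L=GROW
After move 7 (R): R=YYRB U=RGBG F=YOGB D=OWYO B=RWWB
Query 1: L[1] = R
Query 2: D[0] = O
Query 3: L[2] = O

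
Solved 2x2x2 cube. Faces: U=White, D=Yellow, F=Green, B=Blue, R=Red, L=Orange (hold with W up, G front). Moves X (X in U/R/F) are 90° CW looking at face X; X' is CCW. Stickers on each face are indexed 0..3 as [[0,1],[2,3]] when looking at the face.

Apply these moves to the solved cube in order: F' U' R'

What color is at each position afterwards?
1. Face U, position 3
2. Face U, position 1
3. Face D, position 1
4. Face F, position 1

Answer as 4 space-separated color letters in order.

After move 1 (F'): F=GGGG U=WWRR R=YRYR D=OOYY L=OWOW
After move 2 (U'): U=WRWR F=OWGG R=GGYR B=YRBB L=BBOW
After move 3 (R'): R=GRGY U=WBWY F=ORGR D=OWYG B=YROB
Query 1: U[3] = Y
Query 2: U[1] = B
Query 3: D[1] = W
Query 4: F[1] = R

Answer: Y B W R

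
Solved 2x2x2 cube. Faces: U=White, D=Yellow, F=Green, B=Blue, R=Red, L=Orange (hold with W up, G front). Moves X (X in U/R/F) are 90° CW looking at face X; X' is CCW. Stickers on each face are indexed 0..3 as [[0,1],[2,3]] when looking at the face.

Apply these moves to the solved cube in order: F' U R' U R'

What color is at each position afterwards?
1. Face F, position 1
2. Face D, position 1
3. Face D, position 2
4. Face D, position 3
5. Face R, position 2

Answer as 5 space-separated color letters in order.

Answer: R R Y W Y

Derivation:
After move 1 (F'): F=GGGG U=WWRR R=YRYR D=OOYY L=OWOW
After move 2 (U): U=RWRW F=YRGG R=BBYR B=OWBB L=GGOW
After move 3 (R'): R=BRBY U=RBRO F=YWGW D=ORYG B=YWOB
After move 4 (U): U=RROB F=BRGW R=YWBY B=GGOB L=YWOW
After move 5 (R'): R=WYYB U=ROOG F=BRGB D=ORYW B=GGRB
Query 1: F[1] = R
Query 2: D[1] = R
Query 3: D[2] = Y
Query 4: D[3] = W
Query 5: R[2] = Y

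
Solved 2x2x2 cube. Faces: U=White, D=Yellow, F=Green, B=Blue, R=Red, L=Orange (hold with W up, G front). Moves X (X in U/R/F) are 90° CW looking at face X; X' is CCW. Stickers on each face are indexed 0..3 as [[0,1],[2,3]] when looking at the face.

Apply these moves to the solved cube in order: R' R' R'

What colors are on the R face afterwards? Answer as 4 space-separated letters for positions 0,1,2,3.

Answer: R R R R

Derivation:
After move 1 (R'): R=RRRR U=WBWB F=GWGW D=YGYG B=YBYB
After move 2 (R'): R=RRRR U=WYWY F=GBGB D=YWYW B=GBGB
After move 3 (R'): R=RRRR U=WGWG F=GYGY D=YBYB B=WBWB
Query: R face = RRRR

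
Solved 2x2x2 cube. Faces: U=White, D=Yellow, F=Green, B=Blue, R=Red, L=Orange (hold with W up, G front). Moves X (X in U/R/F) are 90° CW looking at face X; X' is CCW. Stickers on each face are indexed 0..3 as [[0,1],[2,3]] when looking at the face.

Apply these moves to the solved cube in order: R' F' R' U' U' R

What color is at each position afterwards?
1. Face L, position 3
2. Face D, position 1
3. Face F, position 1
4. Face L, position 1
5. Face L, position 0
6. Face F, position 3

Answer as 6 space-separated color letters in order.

After move 1 (R'): R=RRRR U=WBWB F=GWGW D=YGYG B=YBYB
After move 2 (F'): F=WWGG U=WBRR R=GRYR D=OOYG L=OBOW
After move 3 (R'): R=RRGY U=WYRY F=WBGR D=OWYG B=GBOB
After move 4 (U'): U=YYWR F=OBGR R=WBGY B=RROB L=GBOW
After move 5 (U'): U=YRYW F=GBGR R=OBGY B=WBOB L=RROW
After move 6 (R): R=GOYB U=YBYR F=GWGG D=OOYW B=WBRB
Query 1: L[3] = W
Query 2: D[1] = O
Query 3: F[1] = W
Query 4: L[1] = R
Query 5: L[0] = R
Query 6: F[3] = G

Answer: W O W R R G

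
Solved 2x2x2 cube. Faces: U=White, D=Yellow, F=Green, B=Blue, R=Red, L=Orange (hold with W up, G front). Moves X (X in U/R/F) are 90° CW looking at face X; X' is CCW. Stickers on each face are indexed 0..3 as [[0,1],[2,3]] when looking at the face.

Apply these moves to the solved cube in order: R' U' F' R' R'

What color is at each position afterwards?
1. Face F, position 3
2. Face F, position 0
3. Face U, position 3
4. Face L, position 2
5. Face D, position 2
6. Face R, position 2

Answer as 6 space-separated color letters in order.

Answer: R O G O Y W

Derivation:
After move 1 (R'): R=RRRR U=WBWB F=GWGW D=YGYG B=YBYB
After move 2 (U'): U=BBWW F=OOGW R=GWRR B=RRYB L=YBOO
After move 3 (F'): F=OWOG U=BBGR R=GWYR D=BOYG L=YWOW
After move 4 (R'): R=WRGY U=BYGR F=OBOR D=BWYG B=GROB
After move 5 (R'): R=RYWG U=BOGG F=OYOR D=BBYR B=GRWB
Query 1: F[3] = R
Query 2: F[0] = O
Query 3: U[3] = G
Query 4: L[2] = O
Query 5: D[2] = Y
Query 6: R[2] = W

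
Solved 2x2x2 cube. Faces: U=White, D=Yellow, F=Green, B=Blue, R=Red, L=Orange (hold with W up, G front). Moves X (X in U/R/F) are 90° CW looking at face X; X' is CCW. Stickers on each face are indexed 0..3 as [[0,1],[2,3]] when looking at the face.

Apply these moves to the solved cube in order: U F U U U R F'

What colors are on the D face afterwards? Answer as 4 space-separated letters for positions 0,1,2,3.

After move 1 (U): U=WWWW F=RRGG R=BBRR B=OOBB L=GGOO
After move 2 (F): F=GRGR U=WWOG R=WBWR D=RBYY L=GYOY
After move 3 (U): U=OWGW F=WBGR R=OOWR B=GYBB L=GROY
After move 4 (U): U=GOWW F=OOGR R=GYWR B=GRBB L=WBOY
After move 5 (U): U=WGWO F=GYGR R=GRWR B=WBBB L=OOOY
After move 6 (R): R=WGRR U=WYWR F=GBGY D=RBYW B=OBGB
After move 7 (F'): F=BYGG U=WYWR R=BGRR D=OYYW L=OROW
Query: D face = OYYW

Answer: O Y Y W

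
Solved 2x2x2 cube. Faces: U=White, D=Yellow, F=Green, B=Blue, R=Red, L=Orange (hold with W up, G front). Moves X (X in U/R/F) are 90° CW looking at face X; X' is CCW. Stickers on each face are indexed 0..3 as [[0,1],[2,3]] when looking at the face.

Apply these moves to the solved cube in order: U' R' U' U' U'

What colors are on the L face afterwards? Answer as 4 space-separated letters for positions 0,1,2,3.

Answer: O W O O

Derivation:
After move 1 (U'): U=WWWW F=OOGG R=GGRR B=RRBB L=BBOO
After move 2 (R'): R=GRGR U=WBWR F=OWGW D=YOYG B=YRYB
After move 3 (U'): U=BRWW F=BBGW R=OWGR B=GRYB L=YROO
After move 4 (U'): U=RWBW F=YRGW R=BBGR B=OWYB L=GROO
After move 5 (U'): U=WWRB F=GRGW R=YRGR B=BBYB L=OWOO
Query: L face = OWOO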